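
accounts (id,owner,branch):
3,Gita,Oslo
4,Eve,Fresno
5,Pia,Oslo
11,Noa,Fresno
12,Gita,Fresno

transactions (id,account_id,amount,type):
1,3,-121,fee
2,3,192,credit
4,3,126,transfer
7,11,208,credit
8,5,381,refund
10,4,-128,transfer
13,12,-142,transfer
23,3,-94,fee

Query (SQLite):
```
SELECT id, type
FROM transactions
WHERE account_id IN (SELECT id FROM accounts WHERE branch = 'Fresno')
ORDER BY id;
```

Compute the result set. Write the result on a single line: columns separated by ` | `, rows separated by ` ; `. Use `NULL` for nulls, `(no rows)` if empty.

7 | credit ; 10 | transfer ; 13 | transfer

Inner query: accounts.id where branch = 'Fresno'.
Outer: keep transactions rows whose account_id is in that set.
Inner query → {4, 11, 12}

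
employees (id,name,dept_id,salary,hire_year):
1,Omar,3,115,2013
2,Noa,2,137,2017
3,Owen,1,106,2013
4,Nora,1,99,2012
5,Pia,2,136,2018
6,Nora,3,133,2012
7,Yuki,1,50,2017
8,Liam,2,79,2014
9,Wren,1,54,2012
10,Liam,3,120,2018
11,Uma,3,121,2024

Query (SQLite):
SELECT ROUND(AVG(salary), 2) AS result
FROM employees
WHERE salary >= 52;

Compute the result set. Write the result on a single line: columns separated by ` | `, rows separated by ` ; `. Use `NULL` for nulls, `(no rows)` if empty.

110

Rows where salary >= 52 → salary values: [115, 137, 106, 99, 136, 133, 79, 54, 120, 121].
AVG = 1100 / 10 (rounded to 2 dp).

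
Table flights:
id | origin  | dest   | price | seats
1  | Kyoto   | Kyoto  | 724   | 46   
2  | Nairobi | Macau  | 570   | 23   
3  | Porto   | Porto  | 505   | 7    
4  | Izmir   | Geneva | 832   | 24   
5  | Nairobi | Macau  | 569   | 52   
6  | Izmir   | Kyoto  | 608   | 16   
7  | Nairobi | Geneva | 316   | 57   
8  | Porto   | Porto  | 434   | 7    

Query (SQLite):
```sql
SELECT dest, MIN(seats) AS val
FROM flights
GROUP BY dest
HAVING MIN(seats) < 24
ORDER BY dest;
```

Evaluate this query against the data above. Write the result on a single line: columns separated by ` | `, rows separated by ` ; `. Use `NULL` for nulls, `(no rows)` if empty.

Kyoto | 16 ; Macau | 23 ; Porto | 7

Partition flights by dest; compute MIN(seats) within each group.
HAVING: keep groups where MIN(seats) < 24.
  Geneva: ids {4, 7} → MIN(seats)=24
  Kyoto: ids {1, 6} → MIN(seats)=16
  Macau: ids {2, 5} → MIN(seats)=23
  Porto: ids {3, 8} → MIN(seats)=7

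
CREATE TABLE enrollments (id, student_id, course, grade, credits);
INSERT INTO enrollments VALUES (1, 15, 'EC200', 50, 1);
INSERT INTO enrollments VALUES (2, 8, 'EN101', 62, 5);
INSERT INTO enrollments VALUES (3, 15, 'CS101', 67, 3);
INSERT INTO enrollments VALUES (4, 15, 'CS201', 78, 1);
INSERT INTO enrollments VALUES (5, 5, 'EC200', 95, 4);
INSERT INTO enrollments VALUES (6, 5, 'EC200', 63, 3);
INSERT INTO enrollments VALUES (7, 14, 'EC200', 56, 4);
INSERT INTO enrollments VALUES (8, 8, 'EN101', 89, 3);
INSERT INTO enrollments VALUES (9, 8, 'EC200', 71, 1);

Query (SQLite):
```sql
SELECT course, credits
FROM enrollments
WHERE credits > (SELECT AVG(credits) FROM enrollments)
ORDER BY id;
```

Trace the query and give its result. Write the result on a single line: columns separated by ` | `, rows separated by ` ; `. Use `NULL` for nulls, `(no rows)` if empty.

EN101 | 5 ; CS101 | 3 ; EC200 | 4 ; EC200 | 3 ; EC200 | 4 ; EN101 | 3

Scalar subquery: AVG(credits) over all enrollments rows = 2.777778 (≈; comparison uses full precision).
Keep rows where credits > that value.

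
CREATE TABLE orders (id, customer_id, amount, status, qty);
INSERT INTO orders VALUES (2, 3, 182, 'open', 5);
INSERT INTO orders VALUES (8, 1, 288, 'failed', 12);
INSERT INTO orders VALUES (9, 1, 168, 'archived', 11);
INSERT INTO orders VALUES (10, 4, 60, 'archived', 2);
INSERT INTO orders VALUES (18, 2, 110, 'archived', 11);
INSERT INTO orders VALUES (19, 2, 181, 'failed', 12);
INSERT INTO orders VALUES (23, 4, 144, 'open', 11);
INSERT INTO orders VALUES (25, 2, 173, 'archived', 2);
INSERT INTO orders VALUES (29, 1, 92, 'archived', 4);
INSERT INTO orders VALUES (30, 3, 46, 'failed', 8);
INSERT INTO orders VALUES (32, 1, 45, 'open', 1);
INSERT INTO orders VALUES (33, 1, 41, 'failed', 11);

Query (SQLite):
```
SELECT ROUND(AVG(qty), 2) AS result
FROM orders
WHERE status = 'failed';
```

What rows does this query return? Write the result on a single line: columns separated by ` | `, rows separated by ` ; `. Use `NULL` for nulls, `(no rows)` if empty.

Rows where status='failed' → qty values: [12, 12, 8, 11].
AVG = 43 / 4 (rounded to 2 dp).

10.75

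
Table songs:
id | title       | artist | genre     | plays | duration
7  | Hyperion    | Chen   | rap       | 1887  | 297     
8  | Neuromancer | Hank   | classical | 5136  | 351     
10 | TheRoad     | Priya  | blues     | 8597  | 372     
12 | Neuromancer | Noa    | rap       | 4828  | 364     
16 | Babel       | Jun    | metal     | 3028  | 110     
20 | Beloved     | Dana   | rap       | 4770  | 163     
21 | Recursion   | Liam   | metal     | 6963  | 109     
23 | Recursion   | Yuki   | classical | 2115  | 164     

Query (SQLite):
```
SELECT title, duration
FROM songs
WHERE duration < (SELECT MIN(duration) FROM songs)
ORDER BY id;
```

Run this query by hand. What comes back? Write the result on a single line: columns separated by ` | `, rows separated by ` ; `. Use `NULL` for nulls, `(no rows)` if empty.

(no rows)

Scalar subquery: MIN(duration) over all songs rows = 109.
Keep rows where duration < that value.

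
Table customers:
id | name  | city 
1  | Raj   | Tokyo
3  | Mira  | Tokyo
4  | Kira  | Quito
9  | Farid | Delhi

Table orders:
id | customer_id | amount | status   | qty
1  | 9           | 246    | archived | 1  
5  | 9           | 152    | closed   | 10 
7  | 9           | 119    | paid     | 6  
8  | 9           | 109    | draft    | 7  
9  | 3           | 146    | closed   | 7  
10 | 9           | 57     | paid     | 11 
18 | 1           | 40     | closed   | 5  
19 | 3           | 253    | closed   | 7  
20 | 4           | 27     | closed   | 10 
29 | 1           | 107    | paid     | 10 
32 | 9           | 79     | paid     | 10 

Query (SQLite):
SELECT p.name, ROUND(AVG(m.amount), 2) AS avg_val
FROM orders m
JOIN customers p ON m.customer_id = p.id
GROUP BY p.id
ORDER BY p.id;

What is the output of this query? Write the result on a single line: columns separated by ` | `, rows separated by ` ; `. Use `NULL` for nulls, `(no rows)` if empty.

Join each orders row to its customers via customer_id.
Group joined rows by customers.id; compute ROUND(AVG(m.amount), 2) per group.
  1: ids {18, 29} → ROUND(AVG(m.amount), 2)=73.5
  3: ids {9, 19} → ROUND(AVG(m.amount), 2)=199.5
  4: ids {20} → ROUND(AVG(m.amount), 2)=27
  9: ids {1, 5, 7, 8, 10, 32} → ROUND(AVG(m.amount), 2)=127

Raj | 73.5 ; Mira | 199.5 ; Kira | 27 ; Farid | 127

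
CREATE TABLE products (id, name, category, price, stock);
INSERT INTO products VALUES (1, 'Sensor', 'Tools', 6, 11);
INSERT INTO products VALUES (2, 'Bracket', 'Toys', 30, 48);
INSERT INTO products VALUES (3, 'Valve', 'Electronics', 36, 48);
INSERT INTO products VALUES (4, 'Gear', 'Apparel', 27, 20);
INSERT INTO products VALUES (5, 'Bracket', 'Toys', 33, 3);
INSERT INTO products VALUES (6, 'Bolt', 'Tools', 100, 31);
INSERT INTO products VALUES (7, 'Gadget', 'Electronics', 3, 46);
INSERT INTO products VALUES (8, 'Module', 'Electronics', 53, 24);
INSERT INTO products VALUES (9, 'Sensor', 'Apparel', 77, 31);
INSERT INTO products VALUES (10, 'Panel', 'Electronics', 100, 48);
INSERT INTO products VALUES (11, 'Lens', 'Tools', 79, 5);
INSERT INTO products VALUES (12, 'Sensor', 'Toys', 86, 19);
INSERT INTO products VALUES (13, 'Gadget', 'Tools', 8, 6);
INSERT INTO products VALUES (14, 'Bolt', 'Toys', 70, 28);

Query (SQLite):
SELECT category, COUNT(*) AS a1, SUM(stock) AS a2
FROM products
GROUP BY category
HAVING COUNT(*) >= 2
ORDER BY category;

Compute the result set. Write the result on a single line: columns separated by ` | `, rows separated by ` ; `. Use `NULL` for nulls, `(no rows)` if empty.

Group products by category.
Per group compute: COUNT(*), SUM(stock).
HAVING: drop groups with fewer than 2 rows.
  Apparel: ids {4, 9} → COUNT(*)=2, SUM(stock)=51
  Electronics: ids {3, 7, 8, 10} → COUNT(*)=4, SUM(stock)=166
  Tools: ids {1, 6, 11, 13} → COUNT(*)=4, SUM(stock)=53
  Toys: ids {2, 5, 12, 14} → COUNT(*)=4, SUM(stock)=98

Apparel | 2 | 51 ; Electronics | 4 | 166 ; Tools | 4 | 53 ; Toys | 4 | 98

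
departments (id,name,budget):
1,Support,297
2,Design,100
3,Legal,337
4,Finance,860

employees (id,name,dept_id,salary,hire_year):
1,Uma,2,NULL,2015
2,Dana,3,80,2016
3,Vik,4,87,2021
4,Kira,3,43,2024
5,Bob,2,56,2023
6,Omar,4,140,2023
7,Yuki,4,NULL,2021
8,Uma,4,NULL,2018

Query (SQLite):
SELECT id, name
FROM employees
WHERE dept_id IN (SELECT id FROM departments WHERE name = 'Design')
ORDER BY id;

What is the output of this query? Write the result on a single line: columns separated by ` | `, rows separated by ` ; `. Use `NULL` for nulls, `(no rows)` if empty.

1 | Uma ; 5 | Bob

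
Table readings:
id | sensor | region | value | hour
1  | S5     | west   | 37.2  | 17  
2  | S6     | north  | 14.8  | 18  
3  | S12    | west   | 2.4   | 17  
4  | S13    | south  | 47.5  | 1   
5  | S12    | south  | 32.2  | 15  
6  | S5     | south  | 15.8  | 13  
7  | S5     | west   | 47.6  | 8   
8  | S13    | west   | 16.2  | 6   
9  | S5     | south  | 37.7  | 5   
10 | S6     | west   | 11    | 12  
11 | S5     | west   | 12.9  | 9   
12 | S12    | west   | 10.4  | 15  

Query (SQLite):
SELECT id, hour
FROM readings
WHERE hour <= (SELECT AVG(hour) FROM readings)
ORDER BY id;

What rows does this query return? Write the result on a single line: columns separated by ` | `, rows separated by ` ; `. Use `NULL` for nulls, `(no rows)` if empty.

Scalar subquery: AVG(hour) over all readings rows = 11.333333 (≈; comparison uses full precision).
Keep rows where hour <= that value.

4 | 1 ; 7 | 8 ; 8 | 6 ; 9 | 5 ; 11 | 9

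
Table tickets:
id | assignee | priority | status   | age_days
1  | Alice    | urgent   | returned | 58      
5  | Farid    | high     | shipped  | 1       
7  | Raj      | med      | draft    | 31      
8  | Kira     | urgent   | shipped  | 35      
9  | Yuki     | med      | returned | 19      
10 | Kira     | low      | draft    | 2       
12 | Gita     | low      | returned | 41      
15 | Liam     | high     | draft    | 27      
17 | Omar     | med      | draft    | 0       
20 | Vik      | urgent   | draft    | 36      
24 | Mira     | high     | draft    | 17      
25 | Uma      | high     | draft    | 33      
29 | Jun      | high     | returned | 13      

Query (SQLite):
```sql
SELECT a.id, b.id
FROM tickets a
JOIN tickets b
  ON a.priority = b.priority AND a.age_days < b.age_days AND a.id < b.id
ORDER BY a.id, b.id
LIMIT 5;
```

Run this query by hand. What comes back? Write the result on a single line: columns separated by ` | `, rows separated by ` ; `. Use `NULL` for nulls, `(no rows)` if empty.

5 | 15 ; 5 | 24 ; 5 | 25 ; 5 | 29 ; 8 | 20

Pairs (a,b) with same priority, a.age_days < b.age_days, a.id < b.id.
priority groups: high:{5,15,24,25,29} low:{10,12} med:{7,9,17} urgent:{1,8,20}
Ordered by (a.id, b.id); first 5.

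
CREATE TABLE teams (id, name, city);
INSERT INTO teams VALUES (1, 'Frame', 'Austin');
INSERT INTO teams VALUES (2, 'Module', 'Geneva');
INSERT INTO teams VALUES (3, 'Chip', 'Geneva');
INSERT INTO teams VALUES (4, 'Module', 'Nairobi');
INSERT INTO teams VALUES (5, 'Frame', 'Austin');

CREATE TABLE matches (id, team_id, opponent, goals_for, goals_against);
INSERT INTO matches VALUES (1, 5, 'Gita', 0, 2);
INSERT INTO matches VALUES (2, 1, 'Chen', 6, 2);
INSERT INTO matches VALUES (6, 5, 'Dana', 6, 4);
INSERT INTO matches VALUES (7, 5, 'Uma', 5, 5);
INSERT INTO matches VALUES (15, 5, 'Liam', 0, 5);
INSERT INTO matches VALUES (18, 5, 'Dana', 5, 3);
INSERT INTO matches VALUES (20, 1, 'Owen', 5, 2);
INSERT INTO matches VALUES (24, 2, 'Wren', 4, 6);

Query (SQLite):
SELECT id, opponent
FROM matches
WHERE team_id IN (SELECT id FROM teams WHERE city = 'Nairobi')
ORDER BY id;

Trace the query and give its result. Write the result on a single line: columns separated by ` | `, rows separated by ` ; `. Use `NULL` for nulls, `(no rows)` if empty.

(no rows)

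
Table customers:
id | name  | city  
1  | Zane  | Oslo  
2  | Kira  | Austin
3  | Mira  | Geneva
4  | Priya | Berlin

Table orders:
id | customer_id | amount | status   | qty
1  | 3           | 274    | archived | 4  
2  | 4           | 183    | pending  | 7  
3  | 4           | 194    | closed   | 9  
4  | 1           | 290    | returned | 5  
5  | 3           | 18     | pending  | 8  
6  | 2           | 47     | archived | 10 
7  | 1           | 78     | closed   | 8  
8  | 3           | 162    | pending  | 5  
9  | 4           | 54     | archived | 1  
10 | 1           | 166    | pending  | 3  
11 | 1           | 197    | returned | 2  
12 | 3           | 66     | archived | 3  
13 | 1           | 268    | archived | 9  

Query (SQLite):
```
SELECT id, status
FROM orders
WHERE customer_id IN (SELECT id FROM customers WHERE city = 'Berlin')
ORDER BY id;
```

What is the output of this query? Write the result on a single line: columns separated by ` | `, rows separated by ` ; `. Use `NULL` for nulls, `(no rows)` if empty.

Inner query: customers.id where city = 'Berlin'.
Outer: keep orders rows whose customer_id is in that set.
Inner query → {4}

2 | pending ; 3 | closed ; 9 | archived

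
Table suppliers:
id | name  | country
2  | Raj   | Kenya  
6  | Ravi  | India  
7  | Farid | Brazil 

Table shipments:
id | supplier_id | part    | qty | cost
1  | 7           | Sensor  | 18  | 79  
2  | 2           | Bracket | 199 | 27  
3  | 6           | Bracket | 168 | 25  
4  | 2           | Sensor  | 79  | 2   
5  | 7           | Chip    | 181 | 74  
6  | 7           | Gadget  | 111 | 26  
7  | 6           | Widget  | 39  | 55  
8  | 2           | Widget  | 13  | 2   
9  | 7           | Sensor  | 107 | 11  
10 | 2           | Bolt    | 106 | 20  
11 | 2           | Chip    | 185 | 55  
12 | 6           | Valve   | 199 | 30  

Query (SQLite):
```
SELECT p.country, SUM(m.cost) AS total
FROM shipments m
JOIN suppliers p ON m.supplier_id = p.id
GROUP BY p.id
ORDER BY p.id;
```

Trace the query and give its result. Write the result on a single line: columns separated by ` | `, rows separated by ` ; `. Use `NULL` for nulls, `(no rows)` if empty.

Kenya | 106 ; India | 110 ; Brazil | 190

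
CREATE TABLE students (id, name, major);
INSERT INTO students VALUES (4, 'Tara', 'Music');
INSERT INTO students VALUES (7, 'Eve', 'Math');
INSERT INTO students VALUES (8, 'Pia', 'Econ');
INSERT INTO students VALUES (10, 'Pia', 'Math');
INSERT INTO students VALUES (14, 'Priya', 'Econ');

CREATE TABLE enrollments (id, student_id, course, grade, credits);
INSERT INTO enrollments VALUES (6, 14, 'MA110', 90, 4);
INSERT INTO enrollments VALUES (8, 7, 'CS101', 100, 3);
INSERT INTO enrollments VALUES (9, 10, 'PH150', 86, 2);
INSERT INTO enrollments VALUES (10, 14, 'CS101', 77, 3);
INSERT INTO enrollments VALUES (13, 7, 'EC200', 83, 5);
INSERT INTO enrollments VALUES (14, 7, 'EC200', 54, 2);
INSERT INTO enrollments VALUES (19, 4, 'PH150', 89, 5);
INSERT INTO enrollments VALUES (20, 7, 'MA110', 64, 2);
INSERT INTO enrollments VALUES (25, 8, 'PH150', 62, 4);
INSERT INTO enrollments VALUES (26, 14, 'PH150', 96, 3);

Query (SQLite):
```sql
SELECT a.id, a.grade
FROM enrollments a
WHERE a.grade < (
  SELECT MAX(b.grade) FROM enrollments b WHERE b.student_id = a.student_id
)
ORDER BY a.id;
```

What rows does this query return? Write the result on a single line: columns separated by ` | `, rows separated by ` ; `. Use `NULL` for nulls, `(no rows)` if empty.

6 | 90 ; 10 | 77 ; 13 | 83 ; 14 | 54 ; 20 | 64

For each enrollments row a, compute MAX(grade) over rows sharing a.student_id.
Keep row a if a.grade < that per-group MAX.
  student_id=4: MAX(grade) = 89
  student_id=7: MAX(grade) = 100
  student_id=8: MAX(grade) = 62
  student_id=10: MAX(grade) = 86
  student_id=14: MAX(grade) = 96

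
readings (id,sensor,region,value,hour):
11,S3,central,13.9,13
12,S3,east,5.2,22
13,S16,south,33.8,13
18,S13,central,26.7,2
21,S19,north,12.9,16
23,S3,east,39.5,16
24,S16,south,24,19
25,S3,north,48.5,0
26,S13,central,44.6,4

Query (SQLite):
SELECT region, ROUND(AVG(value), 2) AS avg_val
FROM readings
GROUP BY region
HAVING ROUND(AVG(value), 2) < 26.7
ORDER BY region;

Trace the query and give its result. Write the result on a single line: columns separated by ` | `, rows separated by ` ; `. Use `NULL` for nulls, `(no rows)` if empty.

east | 22.35

Partition readings by region; compute ROUND(AVG(value), 2) within each group.
HAVING: keep groups where ROUND(AVG(value), 2) < 26.7.
  central: ids {11, 18, 26} → ROUND(AVG(value), 2)=28.4
  east: ids {12, 23} → ROUND(AVG(value), 2)=22.35
  north: ids {21, 25} → ROUND(AVG(value), 2)=30.7
  south: ids {13, 24} → ROUND(AVG(value), 2)=28.9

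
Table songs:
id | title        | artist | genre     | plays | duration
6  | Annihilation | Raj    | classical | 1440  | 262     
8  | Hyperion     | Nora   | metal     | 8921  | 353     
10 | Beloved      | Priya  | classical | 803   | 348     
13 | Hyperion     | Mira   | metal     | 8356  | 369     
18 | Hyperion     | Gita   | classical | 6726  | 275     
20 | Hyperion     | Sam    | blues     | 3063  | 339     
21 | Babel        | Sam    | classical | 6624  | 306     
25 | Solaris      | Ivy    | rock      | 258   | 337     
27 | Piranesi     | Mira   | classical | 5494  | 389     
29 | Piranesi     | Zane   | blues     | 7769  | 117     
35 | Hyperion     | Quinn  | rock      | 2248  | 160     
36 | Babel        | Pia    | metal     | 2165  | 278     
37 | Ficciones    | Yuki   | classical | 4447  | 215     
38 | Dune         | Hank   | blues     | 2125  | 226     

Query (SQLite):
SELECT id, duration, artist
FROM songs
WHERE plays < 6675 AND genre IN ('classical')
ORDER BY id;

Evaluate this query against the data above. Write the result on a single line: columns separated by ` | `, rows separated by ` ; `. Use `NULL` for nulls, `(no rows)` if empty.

6 | 262 | Raj ; 10 | 348 | Priya ; 21 | 306 | Sam ; 27 | 389 | Mira ; 37 | 215 | Yuki

plays < 6675: ids {6, 10, 20, 21, 25, 27, 35, 36, 37, 38}
genre IN ('classical'): ids {6, 10, 18, 21, 27, 37}
Combine with AND.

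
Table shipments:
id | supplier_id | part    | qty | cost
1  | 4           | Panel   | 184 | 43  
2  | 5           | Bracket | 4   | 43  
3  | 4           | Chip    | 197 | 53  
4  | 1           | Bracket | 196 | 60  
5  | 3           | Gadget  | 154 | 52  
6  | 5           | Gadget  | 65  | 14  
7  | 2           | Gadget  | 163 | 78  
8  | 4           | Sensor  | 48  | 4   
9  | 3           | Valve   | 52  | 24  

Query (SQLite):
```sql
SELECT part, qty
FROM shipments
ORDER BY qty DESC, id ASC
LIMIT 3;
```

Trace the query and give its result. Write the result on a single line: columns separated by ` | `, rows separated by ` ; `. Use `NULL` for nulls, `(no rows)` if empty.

Chip | 197 ; Bracket | 196 ; Panel | 184

Sort by qty desc, tiebreak id asc: (197, id=3), (196, id=4), (184, id=1), (163, id=7), (154, id=5), (65, id=6) …. Take first 3.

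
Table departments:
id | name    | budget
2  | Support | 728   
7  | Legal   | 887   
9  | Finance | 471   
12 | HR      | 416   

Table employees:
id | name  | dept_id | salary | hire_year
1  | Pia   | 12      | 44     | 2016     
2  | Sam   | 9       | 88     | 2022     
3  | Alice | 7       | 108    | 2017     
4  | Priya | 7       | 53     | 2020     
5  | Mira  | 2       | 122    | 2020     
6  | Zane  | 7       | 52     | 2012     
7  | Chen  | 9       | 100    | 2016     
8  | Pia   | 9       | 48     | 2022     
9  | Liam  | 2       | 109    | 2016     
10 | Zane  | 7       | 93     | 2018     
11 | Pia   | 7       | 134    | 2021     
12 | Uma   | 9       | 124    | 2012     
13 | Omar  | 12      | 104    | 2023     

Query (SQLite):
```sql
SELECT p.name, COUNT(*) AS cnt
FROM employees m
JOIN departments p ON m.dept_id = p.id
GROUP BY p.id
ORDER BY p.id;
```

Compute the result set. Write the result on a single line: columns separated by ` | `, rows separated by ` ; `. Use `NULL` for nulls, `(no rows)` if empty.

Join each employees row to its departments via dept_id.
Group joined rows by departments.id; compute COUNT(*) per group.
  2: ids {5, 9} → COUNT(*)=2
  7: ids {3, 4, 6, 10, 11} → COUNT(*)=5
  9: ids {2, 7, 8, 12} → COUNT(*)=4
  12: ids {1, 13} → COUNT(*)=2

Support | 2 ; Legal | 5 ; Finance | 4 ; HR | 2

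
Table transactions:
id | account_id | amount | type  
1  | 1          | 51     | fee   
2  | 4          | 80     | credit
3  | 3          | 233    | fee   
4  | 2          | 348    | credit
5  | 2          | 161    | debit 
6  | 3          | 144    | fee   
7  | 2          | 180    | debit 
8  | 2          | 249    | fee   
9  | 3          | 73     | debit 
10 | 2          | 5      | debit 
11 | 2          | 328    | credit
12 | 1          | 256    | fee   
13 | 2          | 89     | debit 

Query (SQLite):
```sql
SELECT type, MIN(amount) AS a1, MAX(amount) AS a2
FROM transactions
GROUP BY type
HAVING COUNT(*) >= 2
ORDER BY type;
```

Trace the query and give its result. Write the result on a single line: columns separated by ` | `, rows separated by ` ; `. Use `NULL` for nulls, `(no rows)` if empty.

Group transactions by type.
Per group compute: MIN(amount), MAX(amount).
HAVING: drop groups with fewer than 2 rows.
  credit: ids {2, 4, 11} → MIN(amount)=80, MAX(amount)=348
  debit: ids {5, 7, 9, 10, 13} → MIN(amount)=5, MAX(amount)=180
  fee: ids {1, 3, 6, 8, 12} → MIN(amount)=51, MAX(amount)=256

credit | 80 | 348 ; debit | 5 | 180 ; fee | 51 | 256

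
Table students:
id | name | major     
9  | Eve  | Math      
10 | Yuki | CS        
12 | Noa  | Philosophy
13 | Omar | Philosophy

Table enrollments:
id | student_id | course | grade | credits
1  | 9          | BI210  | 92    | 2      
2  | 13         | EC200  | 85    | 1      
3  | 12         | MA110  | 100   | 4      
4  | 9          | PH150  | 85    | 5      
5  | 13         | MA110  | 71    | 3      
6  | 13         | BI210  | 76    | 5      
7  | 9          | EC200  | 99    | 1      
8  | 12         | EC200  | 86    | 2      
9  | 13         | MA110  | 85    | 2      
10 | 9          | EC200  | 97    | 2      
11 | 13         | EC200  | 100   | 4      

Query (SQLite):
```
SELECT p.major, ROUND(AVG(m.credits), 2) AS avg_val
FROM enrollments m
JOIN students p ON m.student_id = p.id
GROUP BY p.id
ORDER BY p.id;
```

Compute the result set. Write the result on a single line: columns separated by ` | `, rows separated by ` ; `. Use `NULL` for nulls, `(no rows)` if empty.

Join each enrollments row to its students via student_id.
Group joined rows by students.id; compute ROUND(AVG(m.credits), 2) per group.
  9: ids {1, 4, 7, 10} → ROUND(AVG(m.credits), 2)=2.5
  12: ids {3, 8} → ROUND(AVG(m.credits), 2)=3
  13: ids {2, 5, 6, 9, 11} → ROUND(AVG(m.credits), 2)=3

Math | 2.5 ; Philosophy | 3 ; Philosophy | 3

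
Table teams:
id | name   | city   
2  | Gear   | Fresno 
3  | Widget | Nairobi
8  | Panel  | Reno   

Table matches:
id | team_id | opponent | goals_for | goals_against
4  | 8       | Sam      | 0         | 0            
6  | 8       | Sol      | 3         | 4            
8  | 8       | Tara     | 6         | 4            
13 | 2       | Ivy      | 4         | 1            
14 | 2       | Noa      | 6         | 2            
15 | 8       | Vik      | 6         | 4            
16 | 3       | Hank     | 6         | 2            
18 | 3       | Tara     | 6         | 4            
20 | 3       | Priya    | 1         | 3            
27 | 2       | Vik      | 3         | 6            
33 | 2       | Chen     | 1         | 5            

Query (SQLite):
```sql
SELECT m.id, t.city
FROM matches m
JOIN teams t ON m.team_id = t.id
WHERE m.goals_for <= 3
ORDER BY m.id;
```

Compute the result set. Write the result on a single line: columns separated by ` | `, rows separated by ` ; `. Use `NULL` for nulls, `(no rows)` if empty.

4 | Reno ; 6 | Reno ; 20 | Nairobi ; 27 | Fresno ; 33 | Fresno

Each matches row matches the teams row where team_id = teams.id.
Then keep rows with m.goals_for <= 3.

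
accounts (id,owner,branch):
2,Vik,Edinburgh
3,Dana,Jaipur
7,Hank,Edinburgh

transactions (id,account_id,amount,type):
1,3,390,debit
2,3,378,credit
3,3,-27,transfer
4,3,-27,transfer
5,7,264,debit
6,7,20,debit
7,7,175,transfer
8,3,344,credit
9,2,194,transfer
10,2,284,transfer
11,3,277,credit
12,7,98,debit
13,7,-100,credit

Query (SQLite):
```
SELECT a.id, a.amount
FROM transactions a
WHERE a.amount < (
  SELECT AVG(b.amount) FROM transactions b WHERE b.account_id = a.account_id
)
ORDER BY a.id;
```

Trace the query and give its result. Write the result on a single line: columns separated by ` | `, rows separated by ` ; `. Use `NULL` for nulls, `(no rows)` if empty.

3 | -27 ; 4 | -27 ; 6 | 20 ; 9 | 194 ; 13 | -100

For each transactions row a, compute AVG(amount) over rows sharing a.account_id.
Keep row a if a.amount < that per-group AVG.
  account_id=2: AVG(amount) = 239.0
  account_id=3: AVG(amount) = 222.5
  account_id=7: AVG(amount) = 91.4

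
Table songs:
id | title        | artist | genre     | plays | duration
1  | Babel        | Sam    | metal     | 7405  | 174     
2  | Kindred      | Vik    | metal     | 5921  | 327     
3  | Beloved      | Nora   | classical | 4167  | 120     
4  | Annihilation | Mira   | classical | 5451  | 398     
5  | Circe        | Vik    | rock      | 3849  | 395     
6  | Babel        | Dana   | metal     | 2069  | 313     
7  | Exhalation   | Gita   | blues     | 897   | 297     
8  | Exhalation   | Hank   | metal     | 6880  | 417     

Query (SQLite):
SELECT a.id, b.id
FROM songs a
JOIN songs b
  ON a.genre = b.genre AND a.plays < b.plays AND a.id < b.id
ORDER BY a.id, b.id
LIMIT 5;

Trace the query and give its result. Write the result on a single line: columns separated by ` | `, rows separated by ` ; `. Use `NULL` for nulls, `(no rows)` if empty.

2 | 8 ; 3 | 4 ; 6 | 8

Pairs (a,b) with same genre, a.plays < b.plays, a.id < b.id.
genre groups: blues:{7} classical:{3,4} metal:{1,2,6,8} rock:{5}
Ordered by (a.id, b.id); first 5.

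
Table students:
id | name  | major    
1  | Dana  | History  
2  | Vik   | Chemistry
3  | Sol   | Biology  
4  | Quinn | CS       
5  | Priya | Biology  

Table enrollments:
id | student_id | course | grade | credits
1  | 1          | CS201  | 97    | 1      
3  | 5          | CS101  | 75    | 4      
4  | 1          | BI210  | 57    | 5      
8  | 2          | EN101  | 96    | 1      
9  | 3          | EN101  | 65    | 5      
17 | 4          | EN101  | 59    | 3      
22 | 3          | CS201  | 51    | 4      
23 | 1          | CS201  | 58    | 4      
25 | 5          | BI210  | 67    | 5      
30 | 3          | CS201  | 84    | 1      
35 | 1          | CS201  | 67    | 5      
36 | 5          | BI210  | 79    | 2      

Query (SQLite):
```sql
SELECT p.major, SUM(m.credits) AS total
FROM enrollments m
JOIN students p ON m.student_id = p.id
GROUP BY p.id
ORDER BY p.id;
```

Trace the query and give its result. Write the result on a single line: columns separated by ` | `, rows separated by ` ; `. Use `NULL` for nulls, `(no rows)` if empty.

History | 15 ; Chemistry | 1 ; Biology | 10 ; CS | 3 ; Biology | 11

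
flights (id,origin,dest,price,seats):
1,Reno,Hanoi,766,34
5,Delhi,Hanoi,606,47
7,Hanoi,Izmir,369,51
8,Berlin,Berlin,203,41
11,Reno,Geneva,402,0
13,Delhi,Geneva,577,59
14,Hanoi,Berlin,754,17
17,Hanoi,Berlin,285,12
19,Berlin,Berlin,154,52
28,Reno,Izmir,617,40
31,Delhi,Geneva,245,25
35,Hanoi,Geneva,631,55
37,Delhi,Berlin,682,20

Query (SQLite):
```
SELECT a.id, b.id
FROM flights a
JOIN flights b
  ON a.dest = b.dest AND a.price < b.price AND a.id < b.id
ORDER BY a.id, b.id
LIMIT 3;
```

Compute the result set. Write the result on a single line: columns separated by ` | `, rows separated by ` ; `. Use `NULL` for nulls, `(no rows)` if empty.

Pairs (a,b) with same dest, a.price < b.price, a.id < b.id.
dest groups: Berlin:{8,14,17,19,37} Geneva:{11,13,31,35} Hanoi:{1,5} Izmir:{7,28}
Ordered by (a.id, b.id); first 3.

7 | 28 ; 8 | 14 ; 8 | 17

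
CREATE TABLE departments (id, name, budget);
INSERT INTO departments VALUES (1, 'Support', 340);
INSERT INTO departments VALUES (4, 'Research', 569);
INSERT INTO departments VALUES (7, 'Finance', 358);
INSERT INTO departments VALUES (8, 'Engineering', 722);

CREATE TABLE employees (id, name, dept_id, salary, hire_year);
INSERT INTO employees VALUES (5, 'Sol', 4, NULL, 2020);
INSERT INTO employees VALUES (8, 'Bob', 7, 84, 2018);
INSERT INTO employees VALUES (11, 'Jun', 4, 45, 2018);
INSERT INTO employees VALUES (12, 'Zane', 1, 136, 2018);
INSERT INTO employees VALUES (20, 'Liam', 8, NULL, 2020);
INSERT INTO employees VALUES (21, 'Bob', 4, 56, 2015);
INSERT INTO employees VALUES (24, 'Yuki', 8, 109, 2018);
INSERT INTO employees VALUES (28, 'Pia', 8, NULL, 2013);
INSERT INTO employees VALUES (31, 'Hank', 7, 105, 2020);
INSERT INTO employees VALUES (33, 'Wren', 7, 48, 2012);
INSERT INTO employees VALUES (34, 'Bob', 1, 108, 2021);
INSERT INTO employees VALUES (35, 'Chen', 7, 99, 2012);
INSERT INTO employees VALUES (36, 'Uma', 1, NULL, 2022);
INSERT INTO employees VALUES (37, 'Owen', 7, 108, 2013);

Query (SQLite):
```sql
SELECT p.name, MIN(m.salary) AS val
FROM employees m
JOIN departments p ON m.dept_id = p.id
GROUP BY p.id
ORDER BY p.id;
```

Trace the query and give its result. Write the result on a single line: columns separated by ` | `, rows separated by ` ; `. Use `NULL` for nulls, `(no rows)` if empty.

Support | 108 ; Research | 45 ; Finance | 48 ; Engineering | 109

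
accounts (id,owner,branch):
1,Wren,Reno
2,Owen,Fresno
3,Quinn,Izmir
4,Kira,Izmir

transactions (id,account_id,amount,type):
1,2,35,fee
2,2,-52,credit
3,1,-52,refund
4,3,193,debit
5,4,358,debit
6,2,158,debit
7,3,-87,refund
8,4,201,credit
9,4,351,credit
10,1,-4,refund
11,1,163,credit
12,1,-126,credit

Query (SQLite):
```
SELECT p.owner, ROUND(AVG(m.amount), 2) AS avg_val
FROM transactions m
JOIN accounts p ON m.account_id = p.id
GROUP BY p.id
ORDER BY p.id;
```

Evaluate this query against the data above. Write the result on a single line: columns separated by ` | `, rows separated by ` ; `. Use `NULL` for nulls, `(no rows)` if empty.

Wren | -4.75 ; Owen | 47 ; Quinn | 53 ; Kira | 303.33

Join each transactions row to its accounts via account_id.
Group joined rows by accounts.id; compute ROUND(AVG(m.amount), 2) per group.
  1: ids {3, 10, 11, 12} → ROUND(AVG(m.amount), 2)=-4.75
  2: ids {1, 2, 6} → ROUND(AVG(m.amount), 2)=47
  3: ids {4, 7} → ROUND(AVG(m.amount), 2)=53
  4: ids {5, 8, 9} → ROUND(AVG(m.amount), 2)=303.33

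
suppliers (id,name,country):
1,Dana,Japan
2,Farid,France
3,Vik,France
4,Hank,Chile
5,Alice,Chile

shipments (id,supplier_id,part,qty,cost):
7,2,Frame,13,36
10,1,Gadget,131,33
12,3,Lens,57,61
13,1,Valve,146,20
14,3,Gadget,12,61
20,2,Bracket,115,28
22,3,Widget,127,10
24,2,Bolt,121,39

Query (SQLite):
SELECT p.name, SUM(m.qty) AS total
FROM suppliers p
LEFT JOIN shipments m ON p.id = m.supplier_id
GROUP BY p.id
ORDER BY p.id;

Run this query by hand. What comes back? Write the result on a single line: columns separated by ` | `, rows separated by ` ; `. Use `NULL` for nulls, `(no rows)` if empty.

Dana | 277 ; Farid | 249 ; Vik | 196 ; Hank | NULL ; Alice | NULL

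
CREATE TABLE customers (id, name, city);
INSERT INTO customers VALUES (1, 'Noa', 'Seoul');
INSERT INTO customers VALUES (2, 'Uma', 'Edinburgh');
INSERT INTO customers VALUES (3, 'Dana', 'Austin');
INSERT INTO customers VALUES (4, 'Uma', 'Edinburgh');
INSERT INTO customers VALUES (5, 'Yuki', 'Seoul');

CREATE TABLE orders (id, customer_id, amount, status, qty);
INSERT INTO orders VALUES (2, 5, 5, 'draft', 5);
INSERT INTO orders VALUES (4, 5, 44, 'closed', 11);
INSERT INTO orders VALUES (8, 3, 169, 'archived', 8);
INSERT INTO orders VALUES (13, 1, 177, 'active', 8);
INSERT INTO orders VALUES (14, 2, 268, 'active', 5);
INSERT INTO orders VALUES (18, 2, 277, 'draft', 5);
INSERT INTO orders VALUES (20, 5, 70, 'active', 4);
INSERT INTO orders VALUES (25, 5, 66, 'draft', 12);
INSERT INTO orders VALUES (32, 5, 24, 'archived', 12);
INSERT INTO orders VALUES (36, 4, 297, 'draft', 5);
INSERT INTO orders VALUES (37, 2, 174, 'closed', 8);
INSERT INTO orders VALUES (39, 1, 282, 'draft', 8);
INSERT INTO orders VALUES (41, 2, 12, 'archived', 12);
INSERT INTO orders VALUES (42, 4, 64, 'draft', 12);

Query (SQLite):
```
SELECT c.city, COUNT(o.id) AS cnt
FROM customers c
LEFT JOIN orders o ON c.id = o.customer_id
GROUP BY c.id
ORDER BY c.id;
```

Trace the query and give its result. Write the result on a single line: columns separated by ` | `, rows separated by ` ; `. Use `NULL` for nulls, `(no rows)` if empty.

Seoul | 2 ; Edinburgh | 4 ; Austin | 1 ; Edinburgh | 2 ; Seoul | 5

LEFT JOIN keeps every customers row; unmatched ones get NULL for orders columns.
Group by customers.id and compute COUNT(o.id). COUNT(col) of an all-NULL group is 0.
  1: ids {13, 39} → COUNT(o.id)=2
  2: ids {14, 18, 37, 41} → COUNT(o.id)=4
  3: ids {8} → COUNT(o.id)=1
  4: ids {36, 42} → COUNT(o.id)=2
  5: ids {2, 4, 20, 25, 32} → COUNT(o.id)=5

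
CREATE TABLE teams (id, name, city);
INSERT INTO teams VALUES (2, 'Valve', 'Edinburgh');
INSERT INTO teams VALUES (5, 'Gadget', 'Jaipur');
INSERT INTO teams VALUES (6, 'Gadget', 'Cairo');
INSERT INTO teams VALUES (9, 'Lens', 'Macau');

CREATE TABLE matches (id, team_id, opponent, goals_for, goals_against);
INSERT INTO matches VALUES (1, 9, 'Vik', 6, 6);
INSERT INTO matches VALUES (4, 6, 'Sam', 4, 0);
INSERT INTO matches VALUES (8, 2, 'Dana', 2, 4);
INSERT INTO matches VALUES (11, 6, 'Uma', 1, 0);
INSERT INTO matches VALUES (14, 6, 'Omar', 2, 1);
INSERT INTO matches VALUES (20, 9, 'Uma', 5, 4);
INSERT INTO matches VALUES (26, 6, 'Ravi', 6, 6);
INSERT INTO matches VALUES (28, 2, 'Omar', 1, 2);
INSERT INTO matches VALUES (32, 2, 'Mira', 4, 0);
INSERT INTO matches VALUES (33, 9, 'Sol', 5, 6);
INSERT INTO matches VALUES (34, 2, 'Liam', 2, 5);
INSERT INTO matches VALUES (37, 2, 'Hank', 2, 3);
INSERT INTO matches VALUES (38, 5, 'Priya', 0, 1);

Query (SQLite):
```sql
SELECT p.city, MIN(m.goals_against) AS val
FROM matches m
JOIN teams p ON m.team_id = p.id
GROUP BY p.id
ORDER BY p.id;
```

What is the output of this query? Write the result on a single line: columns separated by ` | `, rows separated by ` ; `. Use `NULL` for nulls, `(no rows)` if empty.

Join each matches row to its teams via team_id.
Group joined rows by teams.id; compute MIN(m.goals_against) per group.
  2: ids {8, 28, 32, 34, 37} → MIN(m.goals_against)=0
  5: ids {38} → MIN(m.goals_against)=1
  6: ids {4, 11, 14, 26} → MIN(m.goals_against)=0
  9: ids {1, 20, 33} → MIN(m.goals_against)=4

Edinburgh | 0 ; Jaipur | 1 ; Cairo | 0 ; Macau | 4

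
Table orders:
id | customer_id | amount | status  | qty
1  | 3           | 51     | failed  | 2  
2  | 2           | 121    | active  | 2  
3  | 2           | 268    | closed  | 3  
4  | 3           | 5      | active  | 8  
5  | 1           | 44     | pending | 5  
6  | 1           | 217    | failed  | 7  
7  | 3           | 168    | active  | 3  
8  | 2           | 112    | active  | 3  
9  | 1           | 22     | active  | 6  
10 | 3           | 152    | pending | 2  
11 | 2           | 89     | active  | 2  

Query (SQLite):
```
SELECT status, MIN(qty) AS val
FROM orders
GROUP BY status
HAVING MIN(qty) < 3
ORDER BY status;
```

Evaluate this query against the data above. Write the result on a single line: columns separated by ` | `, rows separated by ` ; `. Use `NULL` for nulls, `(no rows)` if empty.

Partition orders by status; compute MIN(qty) within each group.
HAVING: keep groups where MIN(qty) < 3.
  active: ids {2, 4, 7, 8, 9, 11} → MIN(qty)=2
  closed: ids {3} → MIN(qty)=3
  failed: ids {1, 6} → MIN(qty)=2
  pending: ids {5, 10} → MIN(qty)=2

active | 2 ; failed | 2 ; pending | 2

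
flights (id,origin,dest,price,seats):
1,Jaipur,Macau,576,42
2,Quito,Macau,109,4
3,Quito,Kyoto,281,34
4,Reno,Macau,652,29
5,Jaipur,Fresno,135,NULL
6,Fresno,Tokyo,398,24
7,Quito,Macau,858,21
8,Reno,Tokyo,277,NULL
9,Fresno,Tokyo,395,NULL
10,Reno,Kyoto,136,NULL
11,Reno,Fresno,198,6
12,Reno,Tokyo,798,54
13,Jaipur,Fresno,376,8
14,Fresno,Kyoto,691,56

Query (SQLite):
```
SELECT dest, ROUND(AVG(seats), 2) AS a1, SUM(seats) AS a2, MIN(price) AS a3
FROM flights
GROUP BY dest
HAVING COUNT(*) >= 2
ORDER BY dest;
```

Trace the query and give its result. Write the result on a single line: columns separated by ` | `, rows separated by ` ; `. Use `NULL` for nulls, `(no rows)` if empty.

Group flights by dest.
Per group compute: ROUND(AVG(seats), 2), SUM(seats), MIN(price).
HAVING: drop groups with fewer than 2 rows.
  Fresno: ids {5, 11, 13} → ROUND(AVG(seats), 2)=7, SUM(seats)=14, MIN(price)=135
  Kyoto: ids {3, 10, 14} → ROUND(AVG(seats), 2)=45, SUM(seats)=90, MIN(price)=136
  Macau: ids {1, 2, 4, 7} → ROUND(AVG(seats), 2)=24, SUM(seats)=96, MIN(price)=109
  Tokyo: ids {6, 8, 9, 12} → ROUND(AVG(seats), 2)=39, SUM(seats)=78, MIN(price)=277

Fresno | 7 | 14 | 135 ; Kyoto | 45 | 90 | 136 ; Macau | 24 | 96 | 109 ; Tokyo | 39 | 78 | 277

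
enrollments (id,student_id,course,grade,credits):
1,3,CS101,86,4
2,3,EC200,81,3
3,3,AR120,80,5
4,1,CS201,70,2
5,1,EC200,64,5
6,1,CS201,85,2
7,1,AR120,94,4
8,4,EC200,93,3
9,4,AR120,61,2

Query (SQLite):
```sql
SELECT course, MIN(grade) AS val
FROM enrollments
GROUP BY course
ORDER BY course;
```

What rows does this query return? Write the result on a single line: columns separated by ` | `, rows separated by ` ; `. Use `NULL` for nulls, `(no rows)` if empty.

AR120 | 61 ; CS101 | 86 ; CS201 | 70 ; EC200 | 64

Partition enrollments by course; compute MIN(grade) within each group.
  AR120: ids {3, 7, 9} → MIN(grade)=61
  CS101: ids {1} → MIN(grade)=86
  CS201: ids {4, 6} → MIN(grade)=70
  EC200: ids {2, 5, 8} → MIN(grade)=64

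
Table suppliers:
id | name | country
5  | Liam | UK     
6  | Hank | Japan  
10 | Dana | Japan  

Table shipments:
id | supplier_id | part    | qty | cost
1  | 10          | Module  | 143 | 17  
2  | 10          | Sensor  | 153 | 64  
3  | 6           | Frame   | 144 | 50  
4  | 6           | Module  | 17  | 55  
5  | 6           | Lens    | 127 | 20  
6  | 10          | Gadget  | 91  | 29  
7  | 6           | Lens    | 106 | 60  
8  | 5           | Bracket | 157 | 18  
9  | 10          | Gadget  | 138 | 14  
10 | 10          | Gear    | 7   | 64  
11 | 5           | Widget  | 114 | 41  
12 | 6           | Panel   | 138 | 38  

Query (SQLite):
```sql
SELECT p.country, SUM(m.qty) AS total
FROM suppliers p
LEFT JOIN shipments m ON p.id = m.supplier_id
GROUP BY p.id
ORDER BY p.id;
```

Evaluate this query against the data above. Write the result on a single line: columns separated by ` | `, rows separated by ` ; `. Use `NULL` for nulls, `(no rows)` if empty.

LEFT JOIN keeps every suppliers row; unmatched ones get NULL for shipments columns.
Group by suppliers.id and compute SUM(m.qty). SUM over an all-NULL group is NULL.
  5: ids {8, 11} → SUM(m.qty)=271
  6: ids {3, 4, 5, 7, 12} → SUM(m.qty)=532
  10: ids {1, 2, 6, 9, 10} → SUM(m.qty)=532

UK | 271 ; Japan | 532 ; Japan | 532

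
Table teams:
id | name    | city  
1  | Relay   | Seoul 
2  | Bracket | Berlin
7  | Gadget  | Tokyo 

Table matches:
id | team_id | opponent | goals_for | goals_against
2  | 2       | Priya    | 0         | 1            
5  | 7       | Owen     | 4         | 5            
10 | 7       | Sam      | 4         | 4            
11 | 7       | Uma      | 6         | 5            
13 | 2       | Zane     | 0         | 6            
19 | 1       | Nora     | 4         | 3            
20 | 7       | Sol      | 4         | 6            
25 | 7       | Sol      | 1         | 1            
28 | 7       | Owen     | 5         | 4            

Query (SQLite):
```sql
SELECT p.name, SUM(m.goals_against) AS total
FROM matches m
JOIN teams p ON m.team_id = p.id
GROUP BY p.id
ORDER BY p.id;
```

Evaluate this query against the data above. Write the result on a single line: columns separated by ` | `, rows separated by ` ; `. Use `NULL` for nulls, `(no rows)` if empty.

Relay | 3 ; Bracket | 7 ; Gadget | 25

Join each matches row to its teams via team_id.
Group joined rows by teams.id; compute SUM(m.goals_against) per group.
  1: ids {19} → SUM(m.goals_against)=3
  2: ids {2, 13} → SUM(m.goals_against)=7
  7: ids {5, 10, 11, 20, 25, 28} → SUM(m.goals_against)=25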